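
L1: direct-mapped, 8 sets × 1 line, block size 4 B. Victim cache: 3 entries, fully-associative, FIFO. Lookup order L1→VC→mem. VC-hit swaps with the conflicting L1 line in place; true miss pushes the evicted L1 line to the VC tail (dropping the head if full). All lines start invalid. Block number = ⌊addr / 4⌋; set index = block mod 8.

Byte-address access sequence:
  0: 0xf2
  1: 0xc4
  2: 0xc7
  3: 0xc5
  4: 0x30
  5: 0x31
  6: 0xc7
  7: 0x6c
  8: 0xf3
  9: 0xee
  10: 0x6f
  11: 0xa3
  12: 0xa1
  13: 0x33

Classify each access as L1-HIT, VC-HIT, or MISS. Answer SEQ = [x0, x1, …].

  [0] addr=0xf2 blk=60 s=4: MISS | VC []
  [1] addr=0xc4 blk=49 s=1: MISS | VC []
  [2] addr=0xc7 blk=49 s=1: L1-HIT | VC []
  [3] addr=0xc5 blk=49 s=1: L1-HIT | VC []
  [4] addr=0x30 blk=12 s=4: MISS | VC [60]
  [5] addr=0x31 blk=12 s=4: L1-HIT | VC [60]
  [6] addr=0xc7 blk=49 s=1: L1-HIT | VC [60]
  [7] addr=0x6c blk=27 s=3: MISS | VC [60]
  [8] addr=0xf3 blk=60 s=4: VC-HIT | VC [12]
  [9] addr=0xee blk=59 s=3: MISS | VC [12, 27]
  [10] addr=0x6f blk=27 s=3: VC-HIT | VC [12, 59]
  [11] addr=0xa3 blk=40 s=0: MISS | VC [12, 59]
  [12] addr=0xa1 blk=40 s=0: L1-HIT | VC [12, 59]
  [13] addr=0x33 blk=12 s=4: VC-HIT | VC [60, 59]

SEQ = [MISS, MISS, L1-HIT, L1-HIT, MISS, L1-HIT, L1-HIT, MISS, VC-HIT, MISS, VC-HIT, MISS, L1-HIT, VC-HIT]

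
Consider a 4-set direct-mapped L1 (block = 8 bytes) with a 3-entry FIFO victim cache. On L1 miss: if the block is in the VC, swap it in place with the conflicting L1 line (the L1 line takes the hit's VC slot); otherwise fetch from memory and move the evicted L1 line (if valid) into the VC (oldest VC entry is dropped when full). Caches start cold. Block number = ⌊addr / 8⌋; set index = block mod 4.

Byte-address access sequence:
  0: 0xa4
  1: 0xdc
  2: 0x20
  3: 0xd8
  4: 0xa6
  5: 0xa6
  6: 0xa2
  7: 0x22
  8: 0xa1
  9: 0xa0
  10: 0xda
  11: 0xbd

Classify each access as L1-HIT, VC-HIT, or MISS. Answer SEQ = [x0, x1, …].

0: 0xa4 (blk 20, set 0) → MISS  vc=[]
1: 0xdc (blk 27, set 3) → MISS  vc=[]
2: 0x20 (blk 4, set 0) → MISS  vc=[20]
3: 0xd8 (blk 27, set 3) → L1-HIT  vc=[20]
4: 0xa6 (blk 20, set 0) → VC-HIT  vc=[4]
5: 0xa6 (blk 20, set 0) → L1-HIT  vc=[4]
6: 0xa2 (blk 20, set 0) → L1-HIT  vc=[4]
7: 0x22 (blk 4, set 0) → VC-HIT  vc=[20]
8: 0xa1 (blk 20, set 0) → VC-HIT  vc=[4]
9: 0xa0 (blk 20, set 0) → L1-HIT  vc=[4]
10: 0xda (blk 27, set 3) → L1-HIT  vc=[4]
11: 0xbd (blk 23, set 3) → MISS  vc=[4, 27]

SEQ = [MISS, MISS, MISS, L1-HIT, VC-HIT, L1-HIT, L1-HIT, VC-HIT, VC-HIT, L1-HIT, L1-HIT, MISS]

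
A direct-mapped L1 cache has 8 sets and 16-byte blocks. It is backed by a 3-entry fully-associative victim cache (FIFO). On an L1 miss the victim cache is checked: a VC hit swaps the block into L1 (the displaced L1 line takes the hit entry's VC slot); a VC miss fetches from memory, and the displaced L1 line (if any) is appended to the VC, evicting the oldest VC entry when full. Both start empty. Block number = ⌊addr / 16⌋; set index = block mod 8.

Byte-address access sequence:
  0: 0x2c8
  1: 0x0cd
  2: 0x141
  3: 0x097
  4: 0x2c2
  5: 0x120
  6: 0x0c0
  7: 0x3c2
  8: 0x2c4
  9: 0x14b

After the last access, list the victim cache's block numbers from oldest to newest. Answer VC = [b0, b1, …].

VC = [44, 60, 12]

#0 0x2c8→b44/s4 MISS; vc=[]
#1 0xcd→b12/s4 MISS; vc=[44]
#2 0x141→b20/s4 MISS; vc=[44,12]
#3 0x97→b9/s1 MISS; vc=[44,12]
#4 0x2c2→b44/s4 VC-HIT; vc=[20,12]
#5 0x120→b18/s2 MISS; vc=[20,12]
#6 0xc0→b12/s4 VC-HIT; vc=[20,44]
#7 0x3c2→b60/s4 MISS; vc=[20,44,12]
#8 0x2c4→b44/s4 VC-HIT; vc=[20,60,12]
#9 0x14b→b20/s4 VC-HIT; vc=[44,60,12]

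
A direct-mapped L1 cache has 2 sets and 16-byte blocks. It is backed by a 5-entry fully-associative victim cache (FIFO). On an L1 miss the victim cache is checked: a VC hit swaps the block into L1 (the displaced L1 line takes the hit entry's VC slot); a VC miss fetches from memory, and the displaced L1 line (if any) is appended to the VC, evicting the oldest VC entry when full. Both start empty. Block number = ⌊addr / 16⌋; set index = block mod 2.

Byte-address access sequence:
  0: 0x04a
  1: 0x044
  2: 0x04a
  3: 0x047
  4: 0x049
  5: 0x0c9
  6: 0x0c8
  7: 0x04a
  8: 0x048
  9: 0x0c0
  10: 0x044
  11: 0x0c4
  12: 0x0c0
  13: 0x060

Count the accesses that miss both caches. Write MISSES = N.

#0 0x4a→b4/s0 MISS; vc=[]
#1 0x44→b4/s0 L1-HIT; vc=[]
#2 0x4a→b4/s0 L1-HIT; vc=[]
#3 0x47→b4/s0 L1-HIT; vc=[]
#4 0x49→b4/s0 L1-HIT; vc=[]
#5 0xc9→b12/s0 MISS; vc=[4]
#6 0xc8→b12/s0 L1-HIT; vc=[4]
#7 0x4a→b4/s0 VC-HIT; vc=[12]
#8 0x48→b4/s0 L1-HIT; vc=[12]
#9 0xc0→b12/s0 VC-HIT; vc=[4]
#10 0x44→b4/s0 VC-HIT; vc=[12]
#11 0xc4→b12/s0 VC-HIT; vc=[4]
#12 0xc0→b12/s0 L1-HIT; vc=[4]
#13 0x60→b6/s0 MISS; vc=[4,12]

MISSES = 3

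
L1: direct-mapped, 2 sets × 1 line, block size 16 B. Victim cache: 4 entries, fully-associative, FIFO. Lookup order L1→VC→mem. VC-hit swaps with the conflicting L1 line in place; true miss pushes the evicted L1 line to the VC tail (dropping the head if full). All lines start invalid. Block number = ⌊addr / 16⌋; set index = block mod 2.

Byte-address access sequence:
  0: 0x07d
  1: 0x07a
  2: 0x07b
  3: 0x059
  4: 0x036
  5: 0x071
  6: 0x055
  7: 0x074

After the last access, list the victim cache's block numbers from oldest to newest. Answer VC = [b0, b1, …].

#0 0x7d→b7/s1 MISS; vc=[]
#1 0x7a→b7/s1 L1-HIT; vc=[]
#2 0x7b→b7/s1 L1-HIT; vc=[]
#3 0x59→b5/s1 MISS; vc=[7]
#4 0x36→b3/s1 MISS; vc=[7,5]
#5 0x71→b7/s1 VC-HIT; vc=[3,5]
#6 0x55→b5/s1 VC-HIT; vc=[3,7]
#7 0x74→b7/s1 VC-HIT; vc=[3,5]

VC = [3, 5]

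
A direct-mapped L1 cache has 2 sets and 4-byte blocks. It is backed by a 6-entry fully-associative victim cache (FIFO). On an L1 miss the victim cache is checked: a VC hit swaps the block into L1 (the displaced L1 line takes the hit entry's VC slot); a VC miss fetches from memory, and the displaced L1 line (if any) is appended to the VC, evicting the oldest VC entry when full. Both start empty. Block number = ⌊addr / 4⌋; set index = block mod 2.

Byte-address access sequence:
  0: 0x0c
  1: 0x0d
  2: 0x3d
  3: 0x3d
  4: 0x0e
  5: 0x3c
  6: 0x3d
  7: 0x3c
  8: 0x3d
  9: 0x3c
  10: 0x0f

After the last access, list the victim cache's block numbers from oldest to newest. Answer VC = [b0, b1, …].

#0 0xc→b3/s1 MISS; vc=[]
#1 0xd→b3/s1 L1-HIT; vc=[]
#2 0x3d→b15/s1 MISS; vc=[3]
#3 0x3d→b15/s1 L1-HIT; vc=[3]
#4 0xe→b3/s1 VC-HIT; vc=[15]
#5 0x3c→b15/s1 VC-HIT; vc=[3]
#6 0x3d→b15/s1 L1-HIT; vc=[3]
#7 0x3c→b15/s1 L1-HIT; vc=[3]
#8 0x3d→b15/s1 L1-HIT; vc=[3]
#9 0x3c→b15/s1 L1-HIT; vc=[3]
#10 0xf→b3/s1 VC-HIT; vc=[15]

VC = [15]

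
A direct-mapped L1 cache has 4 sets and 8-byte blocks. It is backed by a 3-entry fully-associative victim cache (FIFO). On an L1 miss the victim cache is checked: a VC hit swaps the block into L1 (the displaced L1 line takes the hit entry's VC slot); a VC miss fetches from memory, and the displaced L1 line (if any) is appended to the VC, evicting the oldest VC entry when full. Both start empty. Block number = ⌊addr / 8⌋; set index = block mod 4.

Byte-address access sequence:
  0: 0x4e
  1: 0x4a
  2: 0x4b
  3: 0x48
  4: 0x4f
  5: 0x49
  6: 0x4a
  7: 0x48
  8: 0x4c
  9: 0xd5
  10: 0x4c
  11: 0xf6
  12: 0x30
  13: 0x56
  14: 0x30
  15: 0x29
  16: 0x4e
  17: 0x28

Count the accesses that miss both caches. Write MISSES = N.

#0 0x4e→b9/s1 MISS; vc=[]
#1 0x4a→b9/s1 L1-HIT; vc=[]
#2 0x4b→b9/s1 L1-HIT; vc=[]
#3 0x48→b9/s1 L1-HIT; vc=[]
#4 0x4f→b9/s1 L1-HIT; vc=[]
#5 0x49→b9/s1 L1-HIT; vc=[]
#6 0x4a→b9/s1 L1-HIT; vc=[]
#7 0x48→b9/s1 L1-HIT; vc=[]
#8 0x4c→b9/s1 L1-HIT; vc=[]
#9 0xd5→b26/s2 MISS; vc=[]
#10 0x4c→b9/s1 L1-HIT; vc=[]
#11 0xf6→b30/s2 MISS; vc=[26]
#12 0x30→b6/s2 MISS; vc=[26,30]
#13 0x56→b10/s2 MISS; vc=[26,30,6]
#14 0x30→b6/s2 VC-HIT; vc=[26,30,10]
#15 0x29→b5/s1 MISS; vc=[30,10,9]
#16 0x4e→b9/s1 VC-HIT; vc=[30,10,5]
#17 0x28→b5/s1 VC-HIT; vc=[30,10,9]

MISSES = 6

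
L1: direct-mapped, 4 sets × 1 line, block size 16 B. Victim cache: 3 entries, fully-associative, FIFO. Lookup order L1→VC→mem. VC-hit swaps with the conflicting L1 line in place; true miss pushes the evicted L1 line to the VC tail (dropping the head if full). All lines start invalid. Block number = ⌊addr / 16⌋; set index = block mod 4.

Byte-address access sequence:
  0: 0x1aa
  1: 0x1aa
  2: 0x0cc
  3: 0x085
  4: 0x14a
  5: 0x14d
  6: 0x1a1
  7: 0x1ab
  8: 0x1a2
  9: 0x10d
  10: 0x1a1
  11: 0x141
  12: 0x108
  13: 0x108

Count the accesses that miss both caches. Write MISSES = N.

0: 0x1aa (blk 26, set 2) → MISS  vc=[]
1: 0x1aa (blk 26, set 2) → L1-HIT  vc=[]
2: 0xcc (blk 12, set 0) → MISS  vc=[]
3: 0x85 (blk 8, set 0) → MISS  vc=[12]
4: 0x14a (blk 20, set 0) → MISS  vc=[12, 8]
5: 0x14d (blk 20, set 0) → L1-HIT  vc=[12, 8]
6: 0x1a1 (blk 26, set 2) → L1-HIT  vc=[12, 8]
7: 0x1ab (blk 26, set 2) → L1-HIT  vc=[12, 8]
8: 0x1a2 (blk 26, set 2) → L1-HIT  vc=[12, 8]
9: 0x10d (blk 16, set 0) → MISS  vc=[12, 8, 20]
10: 0x1a1 (blk 26, set 2) → L1-HIT  vc=[12, 8, 20]
11: 0x141 (blk 20, set 0) → VC-HIT  vc=[12, 8, 16]
12: 0x108 (blk 16, set 0) → VC-HIT  vc=[12, 8, 20]
13: 0x108 (blk 16, set 0) → L1-HIT  vc=[12, 8, 20]

MISSES = 5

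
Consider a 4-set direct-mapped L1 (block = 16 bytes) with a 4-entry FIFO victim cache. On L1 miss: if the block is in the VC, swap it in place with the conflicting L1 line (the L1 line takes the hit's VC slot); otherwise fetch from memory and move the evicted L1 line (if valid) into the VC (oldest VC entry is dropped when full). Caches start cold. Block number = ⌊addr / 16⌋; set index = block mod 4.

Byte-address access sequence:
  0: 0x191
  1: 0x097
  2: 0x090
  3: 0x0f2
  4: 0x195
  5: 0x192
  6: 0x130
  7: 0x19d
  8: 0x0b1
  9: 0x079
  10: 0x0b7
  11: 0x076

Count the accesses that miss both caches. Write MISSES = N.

0: 0x191 (blk 25, set 1) → MISS  vc=[]
1: 0x97 (blk 9, set 1) → MISS  vc=[25]
2: 0x90 (blk 9, set 1) → L1-HIT  vc=[25]
3: 0xf2 (blk 15, set 3) → MISS  vc=[25]
4: 0x195 (blk 25, set 1) → VC-HIT  vc=[9]
5: 0x192 (blk 25, set 1) → L1-HIT  vc=[9]
6: 0x130 (blk 19, set 3) → MISS  vc=[9, 15]
7: 0x19d (blk 25, set 1) → L1-HIT  vc=[9, 15]
8: 0xb1 (blk 11, set 3) → MISS  vc=[9, 15, 19]
9: 0x79 (blk 7, set 3) → MISS  vc=[9, 15, 19, 11]
10: 0xb7 (blk 11, set 3) → VC-HIT  vc=[9, 15, 19, 7]
11: 0x76 (blk 7, set 3) → VC-HIT  vc=[9, 15, 19, 11]

MISSES = 6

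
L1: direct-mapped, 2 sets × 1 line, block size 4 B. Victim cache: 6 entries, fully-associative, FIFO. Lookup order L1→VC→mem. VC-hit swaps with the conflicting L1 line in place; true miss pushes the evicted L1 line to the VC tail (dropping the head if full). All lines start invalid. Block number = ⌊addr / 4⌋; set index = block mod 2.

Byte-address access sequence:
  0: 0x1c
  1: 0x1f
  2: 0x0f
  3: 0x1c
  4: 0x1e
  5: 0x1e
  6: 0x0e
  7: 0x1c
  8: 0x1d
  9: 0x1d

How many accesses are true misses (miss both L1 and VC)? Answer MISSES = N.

  [0] addr=0x1c blk=7 s=1: MISS | VC []
  [1] addr=0x1f blk=7 s=1: L1-HIT | VC []
  [2] addr=0xf blk=3 s=1: MISS | VC [7]
  [3] addr=0x1c blk=7 s=1: VC-HIT | VC [3]
  [4] addr=0x1e blk=7 s=1: L1-HIT | VC [3]
  [5] addr=0x1e blk=7 s=1: L1-HIT | VC [3]
  [6] addr=0xe blk=3 s=1: VC-HIT | VC [7]
  [7] addr=0x1c blk=7 s=1: VC-HIT | VC [3]
  [8] addr=0x1d blk=7 s=1: L1-HIT | VC [3]
  [9] addr=0x1d blk=7 s=1: L1-HIT | VC [3]

MISSES = 2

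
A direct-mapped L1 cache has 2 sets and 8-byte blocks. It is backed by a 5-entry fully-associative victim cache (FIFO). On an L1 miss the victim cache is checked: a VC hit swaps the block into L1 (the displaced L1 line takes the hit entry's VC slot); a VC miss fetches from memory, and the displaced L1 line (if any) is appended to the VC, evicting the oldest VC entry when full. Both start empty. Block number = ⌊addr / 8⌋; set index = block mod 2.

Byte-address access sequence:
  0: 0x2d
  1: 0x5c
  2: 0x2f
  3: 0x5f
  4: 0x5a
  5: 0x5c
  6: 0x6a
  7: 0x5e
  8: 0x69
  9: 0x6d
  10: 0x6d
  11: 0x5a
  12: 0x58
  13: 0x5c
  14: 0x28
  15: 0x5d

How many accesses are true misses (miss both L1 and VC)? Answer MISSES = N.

0: 0x2d (blk 5, set 1) → MISS  vc=[]
1: 0x5c (blk 11, set 1) → MISS  vc=[5]
2: 0x2f (blk 5, set 1) → VC-HIT  vc=[11]
3: 0x5f (blk 11, set 1) → VC-HIT  vc=[5]
4: 0x5a (blk 11, set 1) → L1-HIT  vc=[5]
5: 0x5c (blk 11, set 1) → L1-HIT  vc=[5]
6: 0x6a (blk 13, set 1) → MISS  vc=[5, 11]
7: 0x5e (blk 11, set 1) → VC-HIT  vc=[5, 13]
8: 0x69 (blk 13, set 1) → VC-HIT  vc=[5, 11]
9: 0x6d (blk 13, set 1) → L1-HIT  vc=[5, 11]
10: 0x6d (blk 13, set 1) → L1-HIT  vc=[5, 11]
11: 0x5a (blk 11, set 1) → VC-HIT  vc=[5, 13]
12: 0x58 (blk 11, set 1) → L1-HIT  vc=[5, 13]
13: 0x5c (blk 11, set 1) → L1-HIT  vc=[5, 13]
14: 0x28 (blk 5, set 1) → VC-HIT  vc=[11, 13]
15: 0x5d (blk 11, set 1) → VC-HIT  vc=[5, 13]

MISSES = 3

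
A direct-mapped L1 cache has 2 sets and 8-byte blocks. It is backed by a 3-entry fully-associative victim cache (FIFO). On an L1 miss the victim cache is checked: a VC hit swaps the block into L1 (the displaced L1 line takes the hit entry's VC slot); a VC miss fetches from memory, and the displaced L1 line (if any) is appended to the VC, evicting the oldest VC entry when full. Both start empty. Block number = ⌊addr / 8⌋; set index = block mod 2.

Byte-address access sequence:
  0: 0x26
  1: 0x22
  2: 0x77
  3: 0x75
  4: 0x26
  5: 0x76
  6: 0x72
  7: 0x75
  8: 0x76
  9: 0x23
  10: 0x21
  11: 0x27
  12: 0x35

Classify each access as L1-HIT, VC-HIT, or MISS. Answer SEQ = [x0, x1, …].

SEQ = [MISS, L1-HIT, MISS, L1-HIT, VC-HIT, VC-HIT, L1-HIT, L1-HIT, L1-HIT, VC-HIT, L1-HIT, L1-HIT, MISS]

#0 0x26→b4/s0 MISS; vc=[]
#1 0x22→b4/s0 L1-HIT; vc=[]
#2 0x77→b14/s0 MISS; vc=[4]
#3 0x75→b14/s0 L1-HIT; vc=[4]
#4 0x26→b4/s0 VC-HIT; vc=[14]
#5 0x76→b14/s0 VC-HIT; vc=[4]
#6 0x72→b14/s0 L1-HIT; vc=[4]
#7 0x75→b14/s0 L1-HIT; vc=[4]
#8 0x76→b14/s0 L1-HIT; vc=[4]
#9 0x23→b4/s0 VC-HIT; vc=[14]
#10 0x21→b4/s0 L1-HIT; vc=[14]
#11 0x27→b4/s0 L1-HIT; vc=[14]
#12 0x35→b6/s0 MISS; vc=[14,4]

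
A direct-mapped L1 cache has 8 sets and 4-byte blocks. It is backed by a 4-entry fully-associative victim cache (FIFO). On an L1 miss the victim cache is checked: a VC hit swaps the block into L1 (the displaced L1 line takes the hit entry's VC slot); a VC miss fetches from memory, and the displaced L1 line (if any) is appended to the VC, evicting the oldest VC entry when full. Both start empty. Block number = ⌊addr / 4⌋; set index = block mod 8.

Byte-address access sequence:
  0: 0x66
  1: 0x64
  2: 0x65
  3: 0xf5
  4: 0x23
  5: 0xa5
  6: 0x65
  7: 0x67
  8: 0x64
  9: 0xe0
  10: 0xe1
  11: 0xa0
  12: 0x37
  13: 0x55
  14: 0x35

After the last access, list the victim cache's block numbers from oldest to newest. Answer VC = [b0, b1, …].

  [0] addr=0x66 blk=25 s=1: MISS | VC []
  [1] addr=0x64 blk=25 s=1: L1-HIT | VC []
  [2] addr=0x65 blk=25 s=1: L1-HIT | VC []
  [3] addr=0xf5 blk=61 s=5: MISS | VC []
  [4] addr=0x23 blk=8 s=0: MISS | VC []
  [5] addr=0xa5 blk=41 s=1: MISS | VC [25]
  [6] addr=0x65 blk=25 s=1: VC-HIT | VC [41]
  [7] addr=0x67 blk=25 s=1: L1-HIT | VC [41]
  [8] addr=0x64 blk=25 s=1: L1-HIT | VC [41]
  [9] addr=0xe0 blk=56 s=0: MISS | VC [41, 8]
  [10] addr=0xe1 blk=56 s=0: L1-HIT | VC [41, 8]
  [11] addr=0xa0 blk=40 s=0: MISS | VC [41, 8, 56]
  [12] addr=0x37 blk=13 s=5: MISS | VC [41, 8, 56, 61]
  [13] addr=0x55 blk=21 s=5: MISS | VC [8, 56, 61, 13]
  [14] addr=0x35 blk=13 s=5: VC-HIT | VC [8, 56, 61, 21]

VC = [8, 56, 61, 21]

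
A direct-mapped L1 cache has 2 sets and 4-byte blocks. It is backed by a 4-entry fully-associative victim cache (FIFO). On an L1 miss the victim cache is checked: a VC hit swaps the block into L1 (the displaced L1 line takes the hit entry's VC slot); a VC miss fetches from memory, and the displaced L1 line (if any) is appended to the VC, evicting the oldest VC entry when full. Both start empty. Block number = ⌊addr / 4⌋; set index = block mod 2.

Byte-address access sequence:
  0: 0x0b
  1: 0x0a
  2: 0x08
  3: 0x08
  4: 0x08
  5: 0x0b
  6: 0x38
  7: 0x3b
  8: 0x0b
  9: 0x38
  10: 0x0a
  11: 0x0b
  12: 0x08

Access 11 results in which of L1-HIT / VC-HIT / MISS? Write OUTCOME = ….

OUTCOME = L1-HIT

0: 0xb (blk 2, set 0) → MISS  vc=[]
1: 0xa (blk 2, set 0) → L1-HIT  vc=[]
2: 0x8 (blk 2, set 0) → L1-HIT  vc=[]
3: 0x8 (blk 2, set 0) → L1-HIT  vc=[]
4: 0x8 (blk 2, set 0) → L1-HIT  vc=[]
5: 0xb (blk 2, set 0) → L1-HIT  vc=[]
6: 0x38 (blk 14, set 0) → MISS  vc=[2]
7: 0x3b (blk 14, set 0) → L1-HIT  vc=[2]
8: 0xb (blk 2, set 0) → VC-HIT  vc=[14]
9: 0x38 (blk 14, set 0) → VC-HIT  vc=[2]
10: 0xa (blk 2, set 0) → VC-HIT  vc=[14]
11: 0xb (blk 2, set 0) → L1-HIT  vc=[14]
12: 0x8 (blk 2, set 0) → L1-HIT  vc=[14]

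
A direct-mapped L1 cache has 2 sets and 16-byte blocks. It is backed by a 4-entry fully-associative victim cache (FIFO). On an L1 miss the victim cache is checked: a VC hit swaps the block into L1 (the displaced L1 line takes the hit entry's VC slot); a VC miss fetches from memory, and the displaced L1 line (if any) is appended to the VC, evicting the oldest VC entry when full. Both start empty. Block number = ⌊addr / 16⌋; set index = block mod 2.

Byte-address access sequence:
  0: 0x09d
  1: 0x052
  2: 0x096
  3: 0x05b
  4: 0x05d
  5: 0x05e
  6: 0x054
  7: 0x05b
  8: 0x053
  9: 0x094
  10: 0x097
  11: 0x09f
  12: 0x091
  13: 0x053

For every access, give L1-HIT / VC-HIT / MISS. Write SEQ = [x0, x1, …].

SEQ = [MISS, MISS, VC-HIT, VC-HIT, L1-HIT, L1-HIT, L1-HIT, L1-HIT, L1-HIT, VC-HIT, L1-HIT, L1-HIT, L1-HIT, VC-HIT]

#0 0x9d→b9/s1 MISS; vc=[]
#1 0x52→b5/s1 MISS; vc=[9]
#2 0x96→b9/s1 VC-HIT; vc=[5]
#3 0x5b→b5/s1 VC-HIT; vc=[9]
#4 0x5d→b5/s1 L1-HIT; vc=[9]
#5 0x5e→b5/s1 L1-HIT; vc=[9]
#6 0x54→b5/s1 L1-HIT; vc=[9]
#7 0x5b→b5/s1 L1-HIT; vc=[9]
#8 0x53→b5/s1 L1-HIT; vc=[9]
#9 0x94→b9/s1 VC-HIT; vc=[5]
#10 0x97→b9/s1 L1-HIT; vc=[5]
#11 0x9f→b9/s1 L1-HIT; vc=[5]
#12 0x91→b9/s1 L1-HIT; vc=[5]
#13 0x53→b5/s1 VC-HIT; vc=[9]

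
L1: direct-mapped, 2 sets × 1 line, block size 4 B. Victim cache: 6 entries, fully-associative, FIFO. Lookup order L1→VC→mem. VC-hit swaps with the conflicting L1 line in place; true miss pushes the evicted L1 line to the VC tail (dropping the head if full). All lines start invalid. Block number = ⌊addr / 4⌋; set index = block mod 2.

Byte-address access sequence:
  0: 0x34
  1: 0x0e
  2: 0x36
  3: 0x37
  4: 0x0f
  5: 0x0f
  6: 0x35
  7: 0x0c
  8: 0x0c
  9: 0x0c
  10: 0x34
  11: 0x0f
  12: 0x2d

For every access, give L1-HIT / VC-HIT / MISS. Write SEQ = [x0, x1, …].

0: 0x34 (blk 13, set 1) → MISS  vc=[]
1: 0xe (blk 3, set 1) → MISS  vc=[13]
2: 0x36 (blk 13, set 1) → VC-HIT  vc=[3]
3: 0x37 (blk 13, set 1) → L1-HIT  vc=[3]
4: 0xf (blk 3, set 1) → VC-HIT  vc=[13]
5: 0xf (blk 3, set 1) → L1-HIT  vc=[13]
6: 0x35 (blk 13, set 1) → VC-HIT  vc=[3]
7: 0xc (blk 3, set 1) → VC-HIT  vc=[13]
8: 0xc (blk 3, set 1) → L1-HIT  vc=[13]
9: 0xc (blk 3, set 1) → L1-HIT  vc=[13]
10: 0x34 (blk 13, set 1) → VC-HIT  vc=[3]
11: 0xf (blk 3, set 1) → VC-HIT  vc=[13]
12: 0x2d (blk 11, set 1) → MISS  vc=[13, 3]

SEQ = [MISS, MISS, VC-HIT, L1-HIT, VC-HIT, L1-HIT, VC-HIT, VC-HIT, L1-HIT, L1-HIT, VC-HIT, VC-HIT, MISS]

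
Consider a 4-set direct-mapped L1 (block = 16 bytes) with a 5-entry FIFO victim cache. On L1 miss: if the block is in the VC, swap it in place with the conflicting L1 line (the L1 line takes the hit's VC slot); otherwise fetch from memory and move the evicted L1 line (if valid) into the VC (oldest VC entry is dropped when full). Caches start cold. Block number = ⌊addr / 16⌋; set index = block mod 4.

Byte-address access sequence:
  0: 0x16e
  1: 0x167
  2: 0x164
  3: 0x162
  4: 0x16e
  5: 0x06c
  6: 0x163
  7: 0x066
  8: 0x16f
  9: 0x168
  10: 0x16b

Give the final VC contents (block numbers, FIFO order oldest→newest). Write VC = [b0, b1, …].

VC = [6]

0: 0x16e (blk 22, set 2) → MISS  vc=[]
1: 0x167 (blk 22, set 2) → L1-HIT  vc=[]
2: 0x164 (blk 22, set 2) → L1-HIT  vc=[]
3: 0x162 (blk 22, set 2) → L1-HIT  vc=[]
4: 0x16e (blk 22, set 2) → L1-HIT  vc=[]
5: 0x6c (blk 6, set 2) → MISS  vc=[22]
6: 0x163 (blk 22, set 2) → VC-HIT  vc=[6]
7: 0x66 (blk 6, set 2) → VC-HIT  vc=[22]
8: 0x16f (blk 22, set 2) → VC-HIT  vc=[6]
9: 0x168 (blk 22, set 2) → L1-HIT  vc=[6]
10: 0x16b (blk 22, set 2) → L1-HIT  vc=[6]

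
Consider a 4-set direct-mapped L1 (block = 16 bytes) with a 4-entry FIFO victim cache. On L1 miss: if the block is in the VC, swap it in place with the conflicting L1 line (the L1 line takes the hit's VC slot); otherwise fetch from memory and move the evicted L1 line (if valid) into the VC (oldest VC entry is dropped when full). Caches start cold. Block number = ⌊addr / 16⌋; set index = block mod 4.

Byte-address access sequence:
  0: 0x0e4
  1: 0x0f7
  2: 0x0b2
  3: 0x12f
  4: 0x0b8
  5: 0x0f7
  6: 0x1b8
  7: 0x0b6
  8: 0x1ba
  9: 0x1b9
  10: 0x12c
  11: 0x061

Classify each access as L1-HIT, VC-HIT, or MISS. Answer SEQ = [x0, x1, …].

SEQ = [MISS, MISS, MISS, MISS, L1-HIT, VC-HIT, MISS, VC-HIT, VC-HIT, L1-HIT, L1-HIT, MISS]

0: 0xe4 (blk 14, set 2) → MISS  vc=[]
1: 0xf7 (blk 15, set 3) → MISS  vc=[]
2: 0xb2 (blk 11, set 3) → MISS  vc=[15]
3: 0x12f (blk 18, set 2) → MISS  vc=[15, 14]
4: 0xb8 (blk 11, set 3) → L1-HIT  vc=[15, 14]
5: 0xf7 (blk 15, set 3) → VC-HIT  vc=[11, 14]
6: 0x1b8 (blk 27, set 3) → MISS  vc=[11, 14, 15]
7: 0xb6 (blk 11, set 3) → VC-HIT  vc=[27, 14, 15]
8: 0x1ba (blk 27, set 3) → VC-HIT  vc=[11, 14, 15]
9: 0x1b9 (blk 27, set 3) → L1-HIT  vc=[11, 14, 15]
10: 0x12c (blk 18, set 2) → L1-HIT  vc=[11, 14, 15]
11: 0x61 (blk 6, set 2) → MISS  vc=[11, 14, 15, 18]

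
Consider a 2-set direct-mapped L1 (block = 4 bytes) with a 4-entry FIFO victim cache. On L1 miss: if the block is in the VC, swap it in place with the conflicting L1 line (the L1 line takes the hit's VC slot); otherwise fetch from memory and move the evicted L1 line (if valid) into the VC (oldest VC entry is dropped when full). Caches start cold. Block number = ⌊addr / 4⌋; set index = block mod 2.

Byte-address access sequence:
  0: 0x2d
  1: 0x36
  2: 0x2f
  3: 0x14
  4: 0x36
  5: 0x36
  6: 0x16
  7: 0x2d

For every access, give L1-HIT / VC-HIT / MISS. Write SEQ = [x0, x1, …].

0: 0x2d (blk 11, set 1) → MISS  vc=[]
1: 0x36 (blk 13, set 1) → MISS  vc=[11]
2: 0x2f (blk 11, set 1) → VC-HIT  vc=[13]
3: 0x14 (blk 5, set 1) → MISS  vc=[13, 11]
4: 0x36 (blk 13, set 1) → VC-HIT  vc=[5, 11]
5: 0x36 (blk 13, set 1) → L1-HIT  vc=[5, 11]
6: 0x16 (blk 5, set 1) → VC-HIT  vc=[13, 11]
7: 0x2d (blk 11, set 1) → VC-HIT  vc=[13, 5]

SEQ = [MISS, MISS, VC-HIT, MISS, VC-HIT, L1-HIT, VC-HIT, VC-HIT]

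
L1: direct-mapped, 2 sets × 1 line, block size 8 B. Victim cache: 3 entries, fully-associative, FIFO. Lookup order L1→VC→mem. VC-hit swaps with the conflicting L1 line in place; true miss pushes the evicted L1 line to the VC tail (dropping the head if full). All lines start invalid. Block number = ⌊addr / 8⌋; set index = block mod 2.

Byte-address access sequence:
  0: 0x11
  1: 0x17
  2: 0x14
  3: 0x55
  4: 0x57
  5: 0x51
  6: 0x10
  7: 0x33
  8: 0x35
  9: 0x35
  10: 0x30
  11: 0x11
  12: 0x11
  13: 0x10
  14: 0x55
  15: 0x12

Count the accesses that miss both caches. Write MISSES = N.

#0 0x11→b2/s0 MISS; vc=[]
#1 0x17→b2/s0 L1-HIT; vc=[]
#2 0x14→b2/s0 L1-HIT; vc=[]
#3 0x55→b10/s0 MISS; vc=[2]
#4 0x57→b10/s0 L1-HIT; vc=[2]
#5 0x51→b10/s0 L1-HIT; vc=[2]
#6 0x10→b2/s0 VC-HIT; vc=[10]
#7 0x33→b6/s0 MISS; vc=[10,2]
#8 0x35→b6/s0 L1-HIT; vc=[10,2]
#9 0x35→b6/s0 L1-HIT; vc=[10,2]
#10 0x30→b6/s0 L1-HIT; vc=[10,2]
#11 0x11→b2/s0 VC-HIT; vc=[10,6]
#12 0x11→b2/s0 L1-HIT; vc=[10,6]
#13 0x10→b2/s0 L1-HIT; vc=[10,6]
#14 0x55→b10/s0 VC-HIT; vc=[2,6]
#15 0x12→b2/s0 VC-HIT; vc=[10,6]

MISSES = 3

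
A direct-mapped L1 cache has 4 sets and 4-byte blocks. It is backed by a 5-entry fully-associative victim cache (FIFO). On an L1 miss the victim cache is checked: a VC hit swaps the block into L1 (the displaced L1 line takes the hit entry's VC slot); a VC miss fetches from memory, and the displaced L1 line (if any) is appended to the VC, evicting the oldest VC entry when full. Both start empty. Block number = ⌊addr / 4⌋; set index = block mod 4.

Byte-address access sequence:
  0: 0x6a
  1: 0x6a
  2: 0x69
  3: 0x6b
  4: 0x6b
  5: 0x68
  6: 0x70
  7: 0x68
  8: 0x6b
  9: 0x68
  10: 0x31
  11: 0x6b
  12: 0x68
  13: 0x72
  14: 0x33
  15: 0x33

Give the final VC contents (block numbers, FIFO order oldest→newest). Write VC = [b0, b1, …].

VC = [28]

0: 0x6a (blk 26, set 2) → MISS  vc=[]
1: 0x6a (blk 26, set 2) → L1-HIT  vc=[]
2: 0x69 (blk 26, set 2) → L1-HIT  vc=[]
3: 0x6b (blk 26, set 2) → L1-HIT  vc=[]
4: 0x6b (blk 26, set 2) → L1-HIT  vc=[]
5: 0x68 (blk 26, set 2) → L1-HIT  vc=[]
6: 0x70 (blk 28, set 0) → MISS  vc=[]
7: 0x68 (blk 26, set 2) → L1-HIT  vc=[]
8: 0x6b (blk 26, set 2) → L1-HIT  vc=[]
9: 0x68 (blk 26, set 2) → L1-HIT  vc=[]
10: 0x31 (blk 12, set 0) → MISS  vc=[28]
11: 0x6b (blk 26, set 2) → L1-HIT  vc=[28]
12: 0x68 (blk 26, set 2) → L1-HIT  vc=[28]
13: 0x72 (blk 28, set 0) → VC-HIT  vc=[12]
14: 0x33 (blk 12, set 0) → VC-HIT  vc=[28]
15: 0x33 (blk 12, set 0) → L1-HIT  vc=[28]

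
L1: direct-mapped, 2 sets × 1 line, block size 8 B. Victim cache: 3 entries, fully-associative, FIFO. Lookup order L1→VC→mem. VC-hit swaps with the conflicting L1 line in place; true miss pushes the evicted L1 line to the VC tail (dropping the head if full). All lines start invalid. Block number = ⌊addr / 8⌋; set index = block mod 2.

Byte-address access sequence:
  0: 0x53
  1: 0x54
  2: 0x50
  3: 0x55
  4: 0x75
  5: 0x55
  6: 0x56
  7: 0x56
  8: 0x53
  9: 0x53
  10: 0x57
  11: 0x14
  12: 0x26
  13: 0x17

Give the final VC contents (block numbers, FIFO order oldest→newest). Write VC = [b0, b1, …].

0: 0x53 (blk 10, set 0) → MISS  vc=[]
1: 0x54 (blk 10, set 0) → L1-HIT  vc=[]
2: 0x50 (blk 10, set 0) → L1-HIT  vc=[]
3: 0x55 (blk 10, set 0) → L1-HIT  vc=[]
4: 0x75 (blk 14, set 0) → MISS  vc=[10]
5: 0x55 (blk 10, set 0) → VC-HIT  vc=[14]
6: 0x56 (blk 10, set 0) → L1-HIT  vc=[14]
7: 0x56 (blk 10, set 0) → L1-HIT  vc=[14]
8: 0x53 (blk 10, set 0) → L1-HIT  vc=[14]
9: 0x53 (blk 10, set 0) → L1-HIT  vc=[14]
10: 0x57 (blk 10, set 0) → L1-HIT  vc=[14]
11: 0x14 (blk 2, set 0) → MISS  vc=[14, 10]
12: 0x26 (blk 4, set 0) → MISS  vc=[14, 10, 2]
13: 0x17 (blk 2, set 0) → VC-HIT  vc=[14, 10, 4]

VC = [14, 10, 4]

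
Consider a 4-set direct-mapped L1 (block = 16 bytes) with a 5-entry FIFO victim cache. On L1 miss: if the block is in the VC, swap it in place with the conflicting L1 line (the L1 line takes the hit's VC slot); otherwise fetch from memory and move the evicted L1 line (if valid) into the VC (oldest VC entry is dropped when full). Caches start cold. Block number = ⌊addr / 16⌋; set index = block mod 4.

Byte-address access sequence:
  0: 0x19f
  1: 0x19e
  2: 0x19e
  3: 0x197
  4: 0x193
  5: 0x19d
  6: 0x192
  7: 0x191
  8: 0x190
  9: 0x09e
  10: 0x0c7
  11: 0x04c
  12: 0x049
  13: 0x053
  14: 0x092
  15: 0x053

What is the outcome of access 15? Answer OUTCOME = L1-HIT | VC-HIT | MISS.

OUTCOME = VC-HIT

  [0] addr=0x19f blk=25 s=1: MISS | VC []
  [1] addr=0x19e blk=25 s=1: L1-HIT | VC []
  [2] addr=0x19e blk=25 s=1: L1-HIT | VC []
  [3] addr=0x197 blk=25 s=1: L1-HIT | VC []
  [4] addr=0x193 blk=25 s=1: L1-HIT | VC []
  [5] addr=0x19d blk=25 s=1: L1-HIT | VC []
  [6] addr=0x192 blk=25 s=1: L1-HIT | VC []
  [7] addr=0x191 blk=25 s=1: L1-HIT | VC []
  [8] addr=0x190 blk=25 s=1: L1-HIT | VC []
  [9] addr=0x9e blk=9 s=1: MISS | VC [25]
  [10] addr=0xc7 blk=12 s=0: MISS | VC [25]
  [11] addr=0x4c blk=4 s=0: MISS | VC [25, 12]
  [12] addr=0x49 blk=4 s=0: L1-HIT | VC [25, 12]
  [13] addr=0x53 blk=5 s=1: MISS | VC [25, 12, 9]
  [14] addr=0x92 blk=9 s=1: VC-HIT | VC [25, 12, 5]
  [15] addr=0x53 blk=5 s=1: VC-HIT | VC [25, 12, 9]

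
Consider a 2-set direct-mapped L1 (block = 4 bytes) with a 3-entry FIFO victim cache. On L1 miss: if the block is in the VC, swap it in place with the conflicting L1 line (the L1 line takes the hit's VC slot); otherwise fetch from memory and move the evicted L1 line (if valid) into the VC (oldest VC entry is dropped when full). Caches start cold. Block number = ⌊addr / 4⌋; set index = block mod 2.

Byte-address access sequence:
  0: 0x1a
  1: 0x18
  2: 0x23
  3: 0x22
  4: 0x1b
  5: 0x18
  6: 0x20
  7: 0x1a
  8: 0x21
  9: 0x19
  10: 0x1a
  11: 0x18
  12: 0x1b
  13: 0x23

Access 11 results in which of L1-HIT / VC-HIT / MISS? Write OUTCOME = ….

  [0] addr=0x1a blk=6 s=0: MISS | VC []
  [1] addr=0x18 blk=6 s=0: L1-HIT | VC []
  [2] addr=0x23 blk=8 s=0: MISS | VC [6]
  [3] addr=0x22 blk=8 s=0: L1-HIT | VC [6]
  [4] addr=0x1b blk=6 s=0: VC-HIT | VC [8]
  [5] addr=0x18 blk=6 s=0: L1-HIT | VC [8]
  [6] addr=0x20 blk=8 s=0: VC-HIT | VC [6]
  [7] addr=0x1a blk=6 s=0: VC-HIT | VC [8]
  [8] addr=0x21 blk=8 s=0: VC-HIT | VC [6]
  [9] addr=0x19 blk=6 s=0: VC-HIT | VC [8]
  [10] addr=0x1a blk=6 s=0: L1-HIT | VC [8]
  [11] addr=0x18 blk=6 s=0: L1-HIT | VC [8]
  [12] addr=0x1b blk=6 s=0: L1-HIT | VC [8]
  [13] addr=0x23 blk=8 s=0: VC-HIT | VC [6]

OUTCOME = L1-HIT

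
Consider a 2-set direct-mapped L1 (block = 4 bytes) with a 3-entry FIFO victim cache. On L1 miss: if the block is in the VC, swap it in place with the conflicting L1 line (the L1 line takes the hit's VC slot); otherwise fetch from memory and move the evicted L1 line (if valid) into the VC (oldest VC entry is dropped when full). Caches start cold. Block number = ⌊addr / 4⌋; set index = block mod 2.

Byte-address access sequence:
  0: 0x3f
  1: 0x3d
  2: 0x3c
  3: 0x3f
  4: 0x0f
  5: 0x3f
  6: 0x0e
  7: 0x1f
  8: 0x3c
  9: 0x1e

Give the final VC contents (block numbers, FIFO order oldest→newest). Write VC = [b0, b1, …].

#0 0x3f→b15/s1 MISS; vc=[]
#1 0x3d→b15/s1 L1-HIT; vc=[]
#2 0x3c→b15/s1 L1-HIT; vc=[]
#3 0x3f→b15/s1 L1-HIT; vc=[]
#4 0xf→b3/s1 MISS; vc=[15]
#5 0x3f→b15/s1 VC-HIT; vc=[3]
#6 0xe→b3/s1 VC-HIT; vc=[15]
#7 0x1f→b7/s1 MISS; vc=[15,3]
#8 0x3c→b15/s1 VC-HIT; vc=[7,3]
#9 0x1e→b7/s1 VC-HIT; vc=[15,3]

VC = [15, 3]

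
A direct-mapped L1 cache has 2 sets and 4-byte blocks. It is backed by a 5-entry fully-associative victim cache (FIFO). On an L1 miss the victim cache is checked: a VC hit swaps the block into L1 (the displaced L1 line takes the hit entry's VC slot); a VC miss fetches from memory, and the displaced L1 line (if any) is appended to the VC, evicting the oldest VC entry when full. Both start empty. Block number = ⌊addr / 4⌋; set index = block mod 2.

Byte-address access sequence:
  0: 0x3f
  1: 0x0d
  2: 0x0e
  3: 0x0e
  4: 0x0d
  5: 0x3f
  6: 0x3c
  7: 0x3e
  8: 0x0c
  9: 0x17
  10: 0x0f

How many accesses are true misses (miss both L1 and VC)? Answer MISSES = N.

#0 0x3f→b15/s1 MISS; vc=[]
#1 0xd→b3/s1 MISS; vc=[15]
#2 0xe→b3/s1 L1-HIT; vc=[15]
#3 0xe→b3/s1 L1-HIT; vc=[15]
#4 0xd→b3/s1 L1-HIT; vc=[15]
#5 0x3f→b15/s1 VC-HIT; vc=[3]
#6 0x3c→b15/s1 L1-HIT; vc=[3]
#7 0x3e→b15/s1 L1-HIT; vc=[3]
#8 0xc→b3/s1 VC-HIT; vc=[15]
#9 0x17→b5/s1 MISS; vc=[15,3]
#10 0xf→b3/s1 VC-HIT; vc=[15,5]

MISSES = 3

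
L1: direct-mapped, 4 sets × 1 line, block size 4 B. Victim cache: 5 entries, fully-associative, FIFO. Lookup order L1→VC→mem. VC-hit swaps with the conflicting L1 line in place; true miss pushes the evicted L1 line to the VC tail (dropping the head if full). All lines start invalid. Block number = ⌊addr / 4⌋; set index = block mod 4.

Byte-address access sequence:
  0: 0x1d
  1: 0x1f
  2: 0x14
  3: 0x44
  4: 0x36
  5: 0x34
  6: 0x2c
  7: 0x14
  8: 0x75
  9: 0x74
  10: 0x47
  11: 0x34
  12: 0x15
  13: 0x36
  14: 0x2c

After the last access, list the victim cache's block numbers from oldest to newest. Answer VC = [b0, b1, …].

VC = [17, 29, 7, 5]

#0 0x1d→b7/s3 MISS; vc=[]
#1 0x1f→b7/s3 L1-HIT; vc=[]
#2 0x14→b5/s1 MISS; vc=[]
#3 0x44→b17/s1 MISS; vc=[5]
#4 0x36→b13/s1 MISS; vc=[5,17]
#5 0x34→b13/s1 L1-HIT; vc=[5,17]
#6 0x2c→b11/s3 MISS; vc=[5,17,7]
#7 0x14→b5/s1 VC-HIT; vc=[13,17,7]
#8 0x75→b29/s1 MISS; vc=[13,17,7,5]
#9 0x74→b29/s1 L1-HIT; vc=[13,17,7,5]
#10 0x47→b17/s1 VC-HIT; vc=[13,29,7,5]
#11 0x34→b13/s1 VC-HIT; vc=[17,29,7,5]
#12 0x15→b5/s1 VC-HIT; vc=[17,29,7,13]
#13 0x36→b13/s1 VC-HIT; vc=[17,29,7,5]
#14 0x2c→b11/s3 L1-HIT; vc=[17,29,7,5]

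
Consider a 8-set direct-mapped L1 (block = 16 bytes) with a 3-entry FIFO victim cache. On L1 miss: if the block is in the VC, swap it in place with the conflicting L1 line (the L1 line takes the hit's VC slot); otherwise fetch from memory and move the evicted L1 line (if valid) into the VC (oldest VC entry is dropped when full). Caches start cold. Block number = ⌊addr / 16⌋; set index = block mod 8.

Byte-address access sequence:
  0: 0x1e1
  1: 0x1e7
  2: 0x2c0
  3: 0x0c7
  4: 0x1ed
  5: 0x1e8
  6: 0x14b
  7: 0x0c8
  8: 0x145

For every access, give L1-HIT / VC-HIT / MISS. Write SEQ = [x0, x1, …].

0: 0x1e1 (blk 30, set 6) → MISS  vc=[]
1: 0x1e7 (blk 30, set 6) → L1-HIT  vc=[]
2: 0x2c0 (blk 44, set 4) → MISS  vc=[]
3: 0xc7 (blk 12, set 4) → MISS  vc=[44]
4: 0x1ed (blk 30, set 6) → L1-HIT  vc=[44]
5: 0x1e8 (blk 30, set 6) → L1-HIT  vc=[44]
6: 0x14b (blk 20, set 4) → MISS  vc=[44, 12]
7: 0xc8 (blk 12, set 4) → VC-HIT  vc=[44, 20]
8: 0x145 (blk 20, set 4) → VC-HIT  vc=[44, 12]

SEQ = [MISS, L1-HIT, MISS, MISS, L1-HIT, L1-HIT, MISS, VC-HIT, VC-HIT]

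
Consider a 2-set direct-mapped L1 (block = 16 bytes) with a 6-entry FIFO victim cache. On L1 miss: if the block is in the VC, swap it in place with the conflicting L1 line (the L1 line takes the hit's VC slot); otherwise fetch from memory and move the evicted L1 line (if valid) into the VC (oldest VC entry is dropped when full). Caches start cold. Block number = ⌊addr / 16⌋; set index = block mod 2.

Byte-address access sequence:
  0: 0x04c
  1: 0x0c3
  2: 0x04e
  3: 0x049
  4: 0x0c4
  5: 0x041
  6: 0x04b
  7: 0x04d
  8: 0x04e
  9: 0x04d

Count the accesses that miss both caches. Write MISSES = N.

MISSES = 2

0: 0x4c (blk 4, set 0) → MISS  vc=[]
1: 0xc3 (blk 12, set 0) → MISS  vc=[4]
2: 0x4e (blk 4, set 0) → VC-HIT  vc=[12]
3: 0x49 (blk 4, set 0) → L1-HIT  vc=[12]
4: 0xc4 (blk 12, set 0) → VC-HIT  vc=[4]
5: 0x41 (blk 4, set 0) → VC-HIT  vc=[12]
6: 0x4b (blk 4, set 0) → L1-HIT  vc=[12]
7: 0x4d (blk 4, set 0) → L1-HIT  vc=[12]
8: 0x4e (blk 4, set 0) → L1-HIT  vc=[12]
9: 0x4d (blk 4, set 0) → L1-HIT  vc=[12]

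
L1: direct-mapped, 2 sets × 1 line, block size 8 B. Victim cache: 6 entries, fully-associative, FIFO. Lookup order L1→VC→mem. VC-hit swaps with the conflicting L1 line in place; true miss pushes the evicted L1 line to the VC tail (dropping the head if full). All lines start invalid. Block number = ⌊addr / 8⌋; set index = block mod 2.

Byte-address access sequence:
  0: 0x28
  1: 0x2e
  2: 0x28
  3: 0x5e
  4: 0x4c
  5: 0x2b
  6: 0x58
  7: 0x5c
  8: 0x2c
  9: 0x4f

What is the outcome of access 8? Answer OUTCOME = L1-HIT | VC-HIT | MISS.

0: 0x28 (blk 5, set 1) → MISS  vc=[]
1: 0x2e (blk 5, set 1) → L1-HIT  vc=[]
2: 0x28 (blk 5, set 1) → L1-HIT  vc=[]
3: 0x5e (blk 11, set 1) → MISS  vc=[5]
4: 0x4c (blk 9, set 1) → MISS  vc=[5, 11]
5: 0x2b (blk 5, set 1) → VC-HIT  vc=[9, 11]
6: 0x58 (blk 11, set 1) → VC-HIT  vc=[9, 5]
7: 0x5c (blk 11, set 1) → L1-HIT  vc=[9, 5]
8: 0x2c (blk 5, set 1) → VC-HIT  vc=[9, 11]
9: 0x4f (blk 9, set 1) → VC-HIT  vc=[5, 11]

OUTCOME = VC-HIT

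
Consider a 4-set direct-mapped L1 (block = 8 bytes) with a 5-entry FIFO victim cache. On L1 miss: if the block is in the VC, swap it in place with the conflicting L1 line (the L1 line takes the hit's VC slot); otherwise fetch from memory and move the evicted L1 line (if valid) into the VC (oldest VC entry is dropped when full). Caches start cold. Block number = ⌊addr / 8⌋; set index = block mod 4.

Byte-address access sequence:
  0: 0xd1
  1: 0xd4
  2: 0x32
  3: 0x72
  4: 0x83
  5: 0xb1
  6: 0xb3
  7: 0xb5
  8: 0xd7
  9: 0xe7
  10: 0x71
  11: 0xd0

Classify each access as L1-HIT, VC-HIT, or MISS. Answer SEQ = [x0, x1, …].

0: 0xd1 (blk 26, set 2) → MISS  vc=[]
1: 0xd4 (blk 26, set 2) → L1-HIT  vc=[]
2: 0x32 (blk 6, set 2) → MISS  vc=[26]
3: 0x72 (blk 14, set 2) → MISS  vc=[26, 6]
4: 0x83 (blk 16, set 0) → MISS  vc=[26, 6]
5: 0xb1 (blk 22, set 2) → MISS  vc=[26, 6, 14]
6: 0xb3 (blk 22, set 2) → L1-HIT  vc=[26, 6, 14]
7: 0xb5 (blk 22, set 2) → L1-HIT  vc=[26, 6, 14]
8: 0xd7 (blk 26, set 2) → VC-HIT  vc=[22, 6, 14]
9: 0xe7 (blk 28, set 0) → MISS  vc=[22, 6, 14, 16]
10: 0x71 (blk 14, set 2) → VC-HIT  vc=[22, 6, 26, 16]
11: 0xd0 (blk 26, set 2) → VC-HIT  vc=[22, 6, 14, 16]

SEQ = [MISS, L1-HIT, MISS, MISS, MISS, MISS, L1-HIT, L1-HIT, VC-HIT, MISS, VC-HIT, VC-HIT]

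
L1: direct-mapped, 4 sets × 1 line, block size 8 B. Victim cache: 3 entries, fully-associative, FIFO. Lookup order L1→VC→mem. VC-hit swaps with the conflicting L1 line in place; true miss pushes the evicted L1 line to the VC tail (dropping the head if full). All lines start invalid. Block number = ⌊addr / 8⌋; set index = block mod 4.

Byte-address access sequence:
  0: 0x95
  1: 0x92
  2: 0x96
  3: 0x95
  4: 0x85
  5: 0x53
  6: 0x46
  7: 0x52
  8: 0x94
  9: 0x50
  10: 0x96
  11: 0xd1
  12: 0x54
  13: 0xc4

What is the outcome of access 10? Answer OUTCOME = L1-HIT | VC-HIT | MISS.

0: 0x95 (blk 18, set 2) → MISS  vc=[]
1: 0x92 (blk 18, set 2) → L1-HIT  vc=[]
2: 0x96 (blk 18, set 2) → L1-HIT  vc=[]
3: 0x95 (blk 18, set 2) → L1-HIT  vc=[]
4: 0x85 (blk 16, set 0) → MISS  vc=[]
5: 0x53 (blk 10, set 2) → MISS  vc=[18]
6: 0x46 (blk 8, set 0) → MISS  vc=[18, 16]
7: 0x52 (blk 10, set 2) → L1-HIT  vc=[18, 16]
8: 0x94 (blk 18, set 2) → VC-HIT  vc=[10, 16]
9: 0x50 (blk 10, set 2) → VC-HIT  vc=[18, 16]
10: 0x96 (blk 18, set 2) → VC-HIT  vc=[10, 16]
11: 0xd1 (blk 26, set 2) → MISS  vc=[10, 16, 18]
12: 0x54 (blk 10, set 2) → VC-HIT  vc=[26, 16, 18]
13: 0xc4 (blk 24, set 0) → MISS  vc=[16, 18, 8]

OUTCOME = VC-HIT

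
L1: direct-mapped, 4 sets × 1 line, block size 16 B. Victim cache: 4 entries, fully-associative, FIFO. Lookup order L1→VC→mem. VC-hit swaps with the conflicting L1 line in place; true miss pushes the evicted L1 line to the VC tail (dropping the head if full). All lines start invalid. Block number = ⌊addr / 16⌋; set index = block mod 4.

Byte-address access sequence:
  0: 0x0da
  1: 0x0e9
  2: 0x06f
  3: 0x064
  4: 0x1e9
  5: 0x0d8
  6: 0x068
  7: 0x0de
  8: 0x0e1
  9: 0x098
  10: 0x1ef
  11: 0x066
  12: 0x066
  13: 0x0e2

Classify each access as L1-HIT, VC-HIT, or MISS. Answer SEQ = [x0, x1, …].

SEQ = [MISS, MISS, MISS, L1-HIT, MISS, L1-HIT, VC-HIT, L1-HIT, VC-HIT, MISS, VC-HIT, VC-HIT, L1-HIT, VC-HIT]

  [0] addr=0xda blk=13 s=1: MISS | VC []
  [1] addr=0xe9 blk=14 s=2: MISS | VC []
  [2] addr=0x6f blk=6 s=2: MISS | VC [14]
  [3] addr=0x64 blk=6 s=2: L1-HIT | VC [14]
  [4] addr=0x1e9 blk=30 s=2: MISS | VC [14, 6]
  [5] addr=0xd8 blk=13 s=1: L1-HIT | VC [14, 6]
  [6] addr=0x68 blk=6 s=2: VC-HIT | VC [14, 30]
  [7] addr=0xde blk=13 s=1: L1-HIT | VC [14, 30]
  [8] addr=0xe1 blk=14 s=2: VC-HIT | VC [6, 30]
  [9] addr=0x98 blk=9 s=1: MISS | VC [6, 30, 13]
  [10] addr=0x1ef blk=30 s=2: VC-HIT | VC [6, 14, 13]
  [11] addr=0x66 blk=6 s=2: VC-HIT | VC [30, 14, 13]
  [12] addr=0x66 blk=6 s=2: L1-HIT | VC [30, 14, 13]
  [13] addr=0xe2 blk=14 s=2: VC-HIT | VC [30, 6, 13]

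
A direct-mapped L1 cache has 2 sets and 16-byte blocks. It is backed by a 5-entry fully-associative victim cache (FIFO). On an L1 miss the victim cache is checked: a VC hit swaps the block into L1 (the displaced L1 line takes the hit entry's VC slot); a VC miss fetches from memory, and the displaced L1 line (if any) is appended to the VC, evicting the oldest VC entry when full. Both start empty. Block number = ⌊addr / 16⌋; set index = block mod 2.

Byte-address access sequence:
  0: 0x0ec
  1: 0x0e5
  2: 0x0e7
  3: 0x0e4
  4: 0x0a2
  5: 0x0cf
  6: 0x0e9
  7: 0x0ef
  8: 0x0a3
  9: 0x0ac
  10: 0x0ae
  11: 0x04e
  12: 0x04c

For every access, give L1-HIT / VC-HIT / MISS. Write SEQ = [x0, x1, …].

  [0] addr=0xec blk=14 s=0: MISS | VC []
  [1] addr=0xe5 blk=14 s=0: L1-HIT | VC []
  [2] addr=0xe7 blk=14 s=0: L1-HIT | VC []
  [3] addr=0xe4 blk=14 s=0: L1-HIT | VC []
  [4] addr=0xa2 blk=10 s=0: MISS | VC [14]
  [5] addr=0xcf blk=12 s=0: MISS | VC [14, 10]
  [6] addr=0xe9 blk=14 s=0: VC-HIT | VC [12, 10]
  [7] addr=0xef blk=14 s=0: L1-HIT | VC [12, 10]
  [8] addr=0xa3 blk=10 s=0: VC-HIT | VC [12, 14]
  [9] addr=0xac blk=10 s=0: L1-HIT | VC [12, 14]
  [10] addr=0xae blk=10 s=0: L1-HIT | VC [12, 14]
  [11] addr=0x4e blk=4 s=0: MISS | VC [12, 14, 10]
  [12] addr=0x4c blk=4 s=0: L1-HIT | VC [12, 14, 10]

SEQ = [MISS, L1-HIT, L1-HIT, L1-HIT, MISS, MISS, VC-HIT, L1-HIT, VC-HIT, L1-HIT, L1-HIT, MISS, L1-HIT]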